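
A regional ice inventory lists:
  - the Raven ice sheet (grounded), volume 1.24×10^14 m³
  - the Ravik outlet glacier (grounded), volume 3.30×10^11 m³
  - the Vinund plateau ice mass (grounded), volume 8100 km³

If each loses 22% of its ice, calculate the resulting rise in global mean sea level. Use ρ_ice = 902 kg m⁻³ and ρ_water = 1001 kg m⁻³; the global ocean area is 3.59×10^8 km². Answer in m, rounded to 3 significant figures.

≈ 0.0731 m

Raven: 0.22 × 1.24×10^14 m³ × (902/1001) = 2.458×10^13 m³ of water.
Ravik: 0.22 × 3.30×10^11 m³ × (902/1001) = 6.542×10^10 m³ of water.
Vinund: 0.22 × 8100 km³ × (902/1001) = 1606 km³ of water.
Total added water ≈ 2.625×10^13 m³ over 3.59×10^14 m² → Δh = 0.0731 m.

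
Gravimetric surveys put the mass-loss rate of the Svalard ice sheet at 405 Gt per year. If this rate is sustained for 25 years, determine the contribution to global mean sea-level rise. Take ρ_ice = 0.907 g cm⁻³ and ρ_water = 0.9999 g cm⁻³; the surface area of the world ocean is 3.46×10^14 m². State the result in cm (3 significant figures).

Total mass lost = 405 Gt/yr × 25 yr = 1.012×10^4 Gt = 1.012×10^16 kg.
ρ_w = 0.9999 g cm⁻³ = 999.9 kg m⁻³, so water volume = 1.012×10^16 / 999.9 = 1.013×10^13 m³.
Δh = 1.013×10^13 / 3.46×10^14 = 0.0293 m = 2.93 cm.

≈ 2.93 cm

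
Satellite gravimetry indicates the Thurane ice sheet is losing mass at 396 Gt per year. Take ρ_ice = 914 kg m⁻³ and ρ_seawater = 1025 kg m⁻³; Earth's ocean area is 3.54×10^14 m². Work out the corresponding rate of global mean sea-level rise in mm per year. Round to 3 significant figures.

≈ 1.09 mm/yr

ρ_w = 1025 kg m⁻³. Annual water volume added = 396 Gt / ρ_w = 3.960×10^14 kg / 1025 kg m⁻³ = 3.863×10^11 m³.
Δh per year = 3.863×10^11 / 3.54×10^14 = 1.09×10^-3 m = 1.09 mm.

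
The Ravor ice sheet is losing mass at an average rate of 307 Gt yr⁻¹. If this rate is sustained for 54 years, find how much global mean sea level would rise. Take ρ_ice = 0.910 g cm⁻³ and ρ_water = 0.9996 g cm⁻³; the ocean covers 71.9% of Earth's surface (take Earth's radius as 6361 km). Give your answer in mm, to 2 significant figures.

≈ 45 mm

Total mass lost = 307 Gt/yr × 54 yr = 1.658×10^4 Gt = 1.658×10^16 kg.
ρ_w = 0.9996 g cm⁻³ = 999.6 kg m⁻³, so water volume = 1.658×10^16 / 999.6 = 1.658×10^13 m³.
Δh = 1.658×10^13 / 3.66×10^14 = 0.0454 m = 45 mm.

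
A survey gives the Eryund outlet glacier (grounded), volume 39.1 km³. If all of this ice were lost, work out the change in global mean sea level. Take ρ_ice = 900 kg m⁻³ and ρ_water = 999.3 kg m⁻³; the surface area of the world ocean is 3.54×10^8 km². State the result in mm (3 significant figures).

Eryund: 39.1 km³ × (900/999.3) = 35.21 km³ of water.
Spread over 3.54×10^14 m² of ocean, Δh = 3.521×10^10 / 3.54×10^14 = 9.95×10^-5 m = 0.0995 mm.

≈ 0.0995 mm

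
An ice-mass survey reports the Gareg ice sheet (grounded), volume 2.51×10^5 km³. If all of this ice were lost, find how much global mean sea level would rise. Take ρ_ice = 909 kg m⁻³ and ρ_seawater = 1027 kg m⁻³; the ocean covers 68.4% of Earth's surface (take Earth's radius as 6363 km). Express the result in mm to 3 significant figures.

Gareg: 2.51×10^5 km³ × (909/1027) = 2.222×10^5 km³ of water.
Spread over 3.48×10^14 m² of ocean, Δh = 2.222×10^14 / 3.48×10^14 = 0.638 m = 638 mm.

≈ 638 mm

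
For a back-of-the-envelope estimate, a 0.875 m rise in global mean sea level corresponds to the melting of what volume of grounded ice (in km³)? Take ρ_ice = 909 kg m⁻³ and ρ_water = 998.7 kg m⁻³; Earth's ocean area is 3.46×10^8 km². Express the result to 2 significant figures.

≈ 3.3×10^5 km³

Required water volume = Δh × A = 0.875 m × 3.46×10^14 m² = 3.028×10^14 m³ = 3.028×10^5 km³.
Ice volume = water volume × ρ_w/ρ_ice = 3.028×10^5 × 998.7/909 = 3.3×10^5 km³.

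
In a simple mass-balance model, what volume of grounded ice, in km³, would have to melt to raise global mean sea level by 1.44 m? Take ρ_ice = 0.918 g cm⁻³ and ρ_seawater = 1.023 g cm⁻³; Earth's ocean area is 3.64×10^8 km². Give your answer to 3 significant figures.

Required water volume = Δh × A = 1.44 m × 3.64×10^14 m² = 5.242×10^14 m³ = 5.242×10^5 km³.
Ice volume = water volume × ρ_w/ρ_ice = 5.242×10^5 × 1023/918 = 5.84×10^5 km³.

≈ 5.84×10^5 km³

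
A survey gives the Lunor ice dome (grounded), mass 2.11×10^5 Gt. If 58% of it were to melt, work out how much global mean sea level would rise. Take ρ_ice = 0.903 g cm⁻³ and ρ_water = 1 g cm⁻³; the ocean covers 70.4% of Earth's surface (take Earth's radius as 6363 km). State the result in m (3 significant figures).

≈ 0.342 m

Lunor: 0.58 × 2.11×10^5 Gt = 1.224×10^17 kg; dividing by ρ_w = 1 g cm⁻³ = 1000 kg m⁻³ gives 1.224×10^14 m³ of water.
Spread over 3.58×10^14 m² of ocean, Δh = 1.224×10^14 / 3.58×10^14 = 0.342 m.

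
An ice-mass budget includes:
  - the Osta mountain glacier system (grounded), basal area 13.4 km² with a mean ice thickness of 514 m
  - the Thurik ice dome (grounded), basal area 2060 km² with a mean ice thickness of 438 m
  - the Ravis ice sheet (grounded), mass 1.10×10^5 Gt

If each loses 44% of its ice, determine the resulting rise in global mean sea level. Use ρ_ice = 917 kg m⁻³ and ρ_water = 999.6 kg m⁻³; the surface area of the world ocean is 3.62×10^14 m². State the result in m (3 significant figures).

≈ 0.135 m

Osta: ice volume = 13.4 km² × 514 m = 6.888 km³; 0.44 × 6.888 × (917/999.6) = 2.780 km³ of water.
Thurik: ice volume = 2060 km² × 438 m = 902.3 km³; 0.44 × 902.3 × (917/999.6) = 364.2 km³ of water.
Ravis: 0.44 × 1.10×10^5 Gt = 4.840×10^16 kg; dividing by ρ_w = 999.6 kg m⁻³ gives 4.842×10^13 m³ of water.
Total added water ≈ 4.879×10^13 m³ over 3.62×10^14 m² → Δh = 0.135 m.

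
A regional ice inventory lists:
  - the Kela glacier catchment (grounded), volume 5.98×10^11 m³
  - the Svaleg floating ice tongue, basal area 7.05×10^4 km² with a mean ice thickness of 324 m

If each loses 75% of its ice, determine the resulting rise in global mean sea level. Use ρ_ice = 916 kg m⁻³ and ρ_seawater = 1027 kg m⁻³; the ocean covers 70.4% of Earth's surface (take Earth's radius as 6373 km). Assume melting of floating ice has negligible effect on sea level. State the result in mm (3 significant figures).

Kela: 0.75 × 5.98×10^11 m³ × (916/1027) = 4.000×10^11 m³ of water.
The Svaleg floating ice tongue is floating and already displaces its own weight of water, so its melt adds essentially nothing to sea level.
Total added water ≈ 4.000×10^11 m³ over 3.59×10^14 m² → Δh = 1.11×10^-3 m = 1.11 mm.

≈ 1.11 mm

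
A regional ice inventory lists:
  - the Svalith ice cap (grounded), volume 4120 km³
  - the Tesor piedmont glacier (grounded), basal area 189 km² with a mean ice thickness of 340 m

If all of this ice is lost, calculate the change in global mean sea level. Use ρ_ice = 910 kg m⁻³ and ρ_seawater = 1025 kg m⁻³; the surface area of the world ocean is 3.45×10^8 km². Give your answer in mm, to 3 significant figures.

Svalith: 4120 km³ × (910/1025) = 3658 km³ of water.
Tesor: ice volume = 189 km² × 340 m = 64.26 km³; 64.26 × (910/1025) = 57.05 km³ of water.
Total added water ≈ 3.715×10^12 m³ over 3.45×10^14 m² → Δh = 0.0108 m = 10.8 mm.

≈ 10.8 mm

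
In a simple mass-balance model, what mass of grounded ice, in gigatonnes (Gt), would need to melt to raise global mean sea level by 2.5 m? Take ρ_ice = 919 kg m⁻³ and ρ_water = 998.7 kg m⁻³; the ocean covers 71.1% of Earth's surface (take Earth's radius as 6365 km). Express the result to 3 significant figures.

Required water volume = Δh × A = 2.5 m × 3.62×10^14 m² = 9.049×10^14 m³.
ρ_w = 998.7 kg m⁻³, so the mass of water = 9.049×10^14 m³ × 998.7 kg m⁻³ = 9.038×10^17 kg = 9.04×10^5 Gt (and the same mass of ice, by conservation).

≈ 9.04×10^5 Gt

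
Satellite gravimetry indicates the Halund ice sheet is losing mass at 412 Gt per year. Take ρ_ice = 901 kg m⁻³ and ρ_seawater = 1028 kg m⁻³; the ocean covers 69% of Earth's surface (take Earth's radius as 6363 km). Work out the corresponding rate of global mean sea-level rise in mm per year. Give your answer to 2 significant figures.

ρ_w = 1028 kg m⁻³. Annual water volume added = 412 Gt / ρ_w = 4.120×10^14 kg / 1028 kg m⁻³ = 4.008×10^11 m³.
Δh per year = 4.008×10^11 / 3.51×10^14 = 1.14×10^-3 m = 1.1 mm.

≈ 1.1 mm/yr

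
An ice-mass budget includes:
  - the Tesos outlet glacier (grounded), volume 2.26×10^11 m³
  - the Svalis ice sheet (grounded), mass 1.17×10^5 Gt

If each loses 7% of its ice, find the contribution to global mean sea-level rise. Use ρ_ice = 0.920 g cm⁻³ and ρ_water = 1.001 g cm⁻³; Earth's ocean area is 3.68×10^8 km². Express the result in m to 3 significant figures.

Tesos: 0.07 × 2.26×10^11 m³ × (920/1001) = 1.454×10^10 m³ of water.
Svalis: 0.07 × 1.17×10^5 Gt = 8.190×10^15 kg; dividing by ρ_w = 1.001 g cm⁻³ = 1001 kg m⁻³ gives 8.182×10^12 m³ of water.
Total added water ≈ 8.196×10^12 m³ over 3.68×10^14 m² → Δh = 0.0223 m.

≈ 0.0223 m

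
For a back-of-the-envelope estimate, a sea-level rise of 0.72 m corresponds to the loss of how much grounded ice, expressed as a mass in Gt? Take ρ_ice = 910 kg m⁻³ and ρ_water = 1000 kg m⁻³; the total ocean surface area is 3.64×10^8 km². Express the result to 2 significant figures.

≈ 2.6×10^5 Gt

Required water volume = Δh × A = 0.72 m × 3.64×10^14 m² = 2.621×10^14 m³.
ρ_w = 1000 kg m⁻³, so the mass of water = 2.621×10^14 m³ × 1000 kg m⁻³ = 2.621×10^17 kg = 2.6×10^5 Gt (and the same mass of ice, by conservation).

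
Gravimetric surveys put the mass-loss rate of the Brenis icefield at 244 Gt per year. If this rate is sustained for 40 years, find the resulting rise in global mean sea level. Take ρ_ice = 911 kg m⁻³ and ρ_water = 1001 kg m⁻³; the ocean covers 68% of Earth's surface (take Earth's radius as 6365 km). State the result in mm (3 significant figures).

≈ 28.2 mm

Total mass lost = 244 Gt/yr × 40 yr = 9760 Gt = 9.760×10^15 kg.
ρ_w = 1001 kg m⁻³, so water volume = 9.760×10^15 / 1001 = 9.750×10^12 m³.
Δh = 9.750×10^12 / 3.46×10^14 = 0.0282 m = 28.2 mm.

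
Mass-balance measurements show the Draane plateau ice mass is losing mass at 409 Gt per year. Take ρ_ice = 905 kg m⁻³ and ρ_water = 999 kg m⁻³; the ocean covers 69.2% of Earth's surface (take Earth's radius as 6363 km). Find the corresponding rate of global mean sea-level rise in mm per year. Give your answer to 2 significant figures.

ρ_w = 999 kg m⁻³. Annual water volume added = 409 Gt / ρ_w = 4.090×10^14 kg / 999 kg m⁻³ = 4.094×10^11 m³.
Δh per year = 4.094×10^11 / 3.52×10^14 = 1.16×10^-3 m = 1.2 mm.

≈ 1.2 mm/yr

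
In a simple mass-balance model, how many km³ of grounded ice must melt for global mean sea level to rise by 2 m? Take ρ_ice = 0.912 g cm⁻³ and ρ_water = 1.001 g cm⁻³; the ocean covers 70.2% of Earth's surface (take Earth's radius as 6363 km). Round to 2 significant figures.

≈ 7.8×10^5 km³

Required water volume = Δh × A = 2 m × 3.57×10^14 m² = 7.143×10^14 m³ = 7.143×10^5 km³.
Ice volume = water volume × ρ_w/ρ_ice = 7.143×10^5 × 1001/912 = 7.8×10^5 km³.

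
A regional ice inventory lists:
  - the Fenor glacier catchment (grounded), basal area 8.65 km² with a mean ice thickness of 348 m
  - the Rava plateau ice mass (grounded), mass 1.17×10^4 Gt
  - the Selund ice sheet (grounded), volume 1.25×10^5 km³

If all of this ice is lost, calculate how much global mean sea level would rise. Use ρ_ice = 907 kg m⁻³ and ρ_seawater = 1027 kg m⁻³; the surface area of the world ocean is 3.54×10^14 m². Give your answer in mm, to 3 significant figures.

Fenor: ice volume = 8.65 km² × 348 m = 3.010 km³; 3.010 × (907/1027) = 2.658 km³ of water.
Rava: 1.17×10^4 Gt = 1.170×10^16 kg; dividing by ρ_w = 1027 kg m⁻³ gives 1.139×10^13 m³ of water.
Selund: 1.25×10^5 km³ × (907/1027) = 1.104×10^5 km³ of water.
Total added water ≈ 1.218×10^14 m³ over 3.54×10^14 m² → Δh = 0.344 m = 344 mm.

≈ 344 mm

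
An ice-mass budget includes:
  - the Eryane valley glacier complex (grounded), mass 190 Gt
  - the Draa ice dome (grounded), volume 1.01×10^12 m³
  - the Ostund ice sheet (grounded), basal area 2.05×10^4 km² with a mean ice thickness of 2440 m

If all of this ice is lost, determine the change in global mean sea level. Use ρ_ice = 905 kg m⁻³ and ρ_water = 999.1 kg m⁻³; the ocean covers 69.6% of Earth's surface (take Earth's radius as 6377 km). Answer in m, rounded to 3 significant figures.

≈ 0.130 m

Eryane: 190 Gt = 1.900×10^14 kg; dividing by ρ_w = 999.1 kg m⁻³ gives 1.902×10^11 m³ of water.
Draa: 1.01×10^12 m³ × (905/999.1) = 9.149×10^11 m³ of water.
Ostund: ice volume = 2.05×10^4 km² × 2440 m = 5.002×10^4 km³; 5.002×10^4 × (905/999.1) = 4.531×10^4 km³ of water.
Total added water ≈ 4.641×10^13 m³ over 3.56×10^14 m² → Δh = 0.130 m.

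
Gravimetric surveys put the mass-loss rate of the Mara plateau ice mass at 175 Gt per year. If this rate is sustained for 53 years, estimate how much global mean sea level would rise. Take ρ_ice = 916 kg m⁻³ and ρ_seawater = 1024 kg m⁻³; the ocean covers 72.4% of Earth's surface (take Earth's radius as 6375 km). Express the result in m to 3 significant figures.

≈ 0.0245 m

Total mass lost = 175 Gt/yr × 53 yr = 9275 Gt = 9.275×10^15 kg.
ρ_w = 1024 kg m⁻³, so water volume = 9.275×10^15 / 1024 = 9.058×10^12 m³.
Δh = 9.058×10^12 / 3.70×10^14 = 0.0245 m.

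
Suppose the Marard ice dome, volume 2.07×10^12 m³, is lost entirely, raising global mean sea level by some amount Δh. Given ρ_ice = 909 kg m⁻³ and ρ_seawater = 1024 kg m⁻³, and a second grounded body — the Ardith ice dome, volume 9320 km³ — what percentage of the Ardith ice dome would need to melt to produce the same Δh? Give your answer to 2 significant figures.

Equal sea-level rise means equal mass of meltwater, i.e. equal mass of ice lost.
Ice mass of Marard: 1.882×10^15 kg; ice mass of Ardith: 8.472×10^15 kg.
Fraction required = 1.882×10^15 / 8.472×10^15 = 0.222 → 22 %.

≈ 22 %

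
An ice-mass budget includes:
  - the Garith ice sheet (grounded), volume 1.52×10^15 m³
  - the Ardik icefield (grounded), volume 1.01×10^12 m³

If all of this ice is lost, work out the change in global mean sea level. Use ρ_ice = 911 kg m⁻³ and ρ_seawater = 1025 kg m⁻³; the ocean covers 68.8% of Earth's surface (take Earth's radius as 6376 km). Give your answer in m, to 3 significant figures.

≈ 3.85 m

Garith: 1.52×10^15 m³ × (911/1025) = 1.351×10^15 m³ of water.
Ardik: 1.01×10^12 m³ × (911/1025) = 8.977×10^11 m³ of water.
Total added water ≈ 1.352×10^15 m³ over 3.51×10^14 m² → Δh = 3.85 m.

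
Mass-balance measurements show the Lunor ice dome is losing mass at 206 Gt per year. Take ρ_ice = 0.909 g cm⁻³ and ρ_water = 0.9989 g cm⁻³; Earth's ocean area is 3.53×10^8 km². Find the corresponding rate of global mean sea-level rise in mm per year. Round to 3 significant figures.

ρ_w = 0.9989 g cm⁻³ = 998.9 kg m⁻³. Annual water volume added = 206 Gt / ρ_w = 2.060×10^14 kg / 998.9 kg m⁻³ = 2.062×10^11 m³.
Δh per year = 2.062×10^11 / 3.53×10^14 = 5.84×10^-4 m = 0.584 mm.

≈ 0.584 mm/yr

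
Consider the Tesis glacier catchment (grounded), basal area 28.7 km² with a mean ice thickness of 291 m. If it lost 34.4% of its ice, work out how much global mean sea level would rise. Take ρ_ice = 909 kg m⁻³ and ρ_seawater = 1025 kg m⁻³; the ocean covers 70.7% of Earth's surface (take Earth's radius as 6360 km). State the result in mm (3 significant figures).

≈ 7.09×10^-3 mm

Tesis: ice volume = 28.7 km² × 291 m = 8.352 km³; 0.344 × 8.352 × (909/1025) = 2.548 km³ of water.
Spread over 3.59×10^14 m² of ocean, Δh = 2.548×10^9 / 3.59×10^14 = 7.09×10^-6 m = 7.09×10^-3 mm.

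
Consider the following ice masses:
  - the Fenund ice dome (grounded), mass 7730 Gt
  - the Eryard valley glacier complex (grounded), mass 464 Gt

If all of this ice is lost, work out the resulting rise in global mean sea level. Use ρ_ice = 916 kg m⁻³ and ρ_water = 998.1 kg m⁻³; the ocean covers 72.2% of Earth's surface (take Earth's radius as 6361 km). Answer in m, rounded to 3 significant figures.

≈ 0.0224 m

Fenund: 7730 Gt = 7.730×10^15 kg; dividing by ρ_w = 998.1 kg m⁻³ gives 7.745×10^12 m³ of water.
Eryard: 464 Gt = 4.640×10^14 kg; dividing by ρ_w = 998.1 kg m⁻³ gives 4.649×10^11 m³ of water.
Total added water ≈ 8.210×10^12 m³ over 3.67×10^14 m² → Δh = 0.0224 m.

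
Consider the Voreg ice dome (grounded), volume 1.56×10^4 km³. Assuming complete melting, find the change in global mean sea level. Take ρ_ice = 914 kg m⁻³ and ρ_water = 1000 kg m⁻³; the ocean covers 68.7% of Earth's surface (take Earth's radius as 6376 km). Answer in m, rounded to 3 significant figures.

≈ 0.0406 m

Voreg: 1.56×10^4 km³ × (914/1000) = 1.426×10^4 km³ of water.
Spread over 3.51×10^14 m² of ocean, Δh = 1.426×10^13 / 3.51×10^14 = 0.0406 m.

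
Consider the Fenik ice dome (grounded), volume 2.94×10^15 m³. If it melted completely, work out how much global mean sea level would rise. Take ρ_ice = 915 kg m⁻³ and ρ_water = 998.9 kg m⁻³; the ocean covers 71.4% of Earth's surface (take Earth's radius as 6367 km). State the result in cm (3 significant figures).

≈ 740 cm

Fenik: 2.94×10^15 m³ × (915/998.9) = 2.693×10^15 m³ of water.
Spread over 3.64×10^14 m² of ocean, Δh = 2.693×10^15 / 3.64×10^14 = 7.40 m = 740 cm.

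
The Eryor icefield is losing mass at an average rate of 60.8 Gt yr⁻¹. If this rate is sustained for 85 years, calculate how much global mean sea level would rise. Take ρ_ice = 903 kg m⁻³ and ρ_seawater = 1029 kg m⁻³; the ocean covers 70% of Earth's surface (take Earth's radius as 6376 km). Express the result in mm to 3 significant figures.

≈ 14.0 mm

Total mass lost = 60.8 Gt/yr × 85 yr = 5168 Gt = 5.168×10^15 kg.
ρ_w = 1029 kg m⁻³, so water volume = 5.168×10^15 / 1029 = 5.022×10^12 m³.
Δh = 5.022×10^12 / 3.58×10^14 = 0.0140 m = 14.0 mm.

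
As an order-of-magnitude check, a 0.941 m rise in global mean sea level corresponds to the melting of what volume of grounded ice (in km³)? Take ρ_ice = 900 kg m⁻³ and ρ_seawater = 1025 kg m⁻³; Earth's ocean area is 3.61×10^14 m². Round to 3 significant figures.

Required water volume = Δh × A = 0.941 m × 3.61×10^14 m² = 3.397×10^14 m³ = 3.397×10^5 km³.
Ice volume = water volume × ρ_w/ρ_ice = 3.397×10^5 × 1025/900 = 3.87×10^5 km³.

≈ 3.87×10^5 km³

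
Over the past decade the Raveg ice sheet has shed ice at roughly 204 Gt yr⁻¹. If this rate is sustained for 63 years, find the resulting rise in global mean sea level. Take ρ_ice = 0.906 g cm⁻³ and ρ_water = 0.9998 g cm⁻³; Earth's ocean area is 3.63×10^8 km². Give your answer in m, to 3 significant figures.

≈ 0.0354 m

Total mass lost = 204 Gt/yr × 63 yr = 1.285×10^4 Gt = 1.285×10^16 kg.
ρ_w = 0.9998 g cm⁻³ = 999.8 kg m⁻³, so water volume = 1.285×10^16 / 999.8 = 1.285×10^13 m³.
Δh = 1.285×10^13 / 3.63×10^14 = 0.0354 m.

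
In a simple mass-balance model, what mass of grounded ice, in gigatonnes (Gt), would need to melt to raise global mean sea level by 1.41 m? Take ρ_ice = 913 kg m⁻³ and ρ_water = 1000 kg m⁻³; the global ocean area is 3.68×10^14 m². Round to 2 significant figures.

Required water volume = Δh × A = 1.41 m × 3.68×10^14 m² = 5.189×10^14 m³.
ρ_w = 1000 kg m⁻³, so the mass of water = 5.189×10^14 m³ × 1000 kg m⁻³ = 5.189×10^17 kg = 5.2×10^5 Gt (and the same mass of ice, by conservation).

≈ 5.2×10^5 Gt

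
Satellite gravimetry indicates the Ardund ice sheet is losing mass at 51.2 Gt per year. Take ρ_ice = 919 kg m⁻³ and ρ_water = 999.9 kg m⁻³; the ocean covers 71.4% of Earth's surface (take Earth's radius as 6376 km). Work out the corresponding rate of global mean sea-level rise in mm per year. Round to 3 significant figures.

≈ 0.140 mm/yr

ρ_w = 999.9 kg m⁻³. Annual water volume added = 51.2 Gt / ρ_w = 5.120×10^13 kg / 999.9 kg m⁻³ = 5.121×10^10 m³.
Δh per year = 5.121×10^10 / 3.65×10^14 = 1.40×10^-4 m = 0.140 mm.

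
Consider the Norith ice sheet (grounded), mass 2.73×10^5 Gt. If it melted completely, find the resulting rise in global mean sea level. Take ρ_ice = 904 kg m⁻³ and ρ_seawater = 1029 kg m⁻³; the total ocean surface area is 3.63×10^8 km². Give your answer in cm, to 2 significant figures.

≈ 73 cm

Norith: 2.73×10^5 Gt = 2.730×10^17 kg; dividing by ρ_w = 1029 kg m⁻³ gives 2.653×10^14 m³ of water.
Spread over 3.63×10^14 m² of ocean, Δh = 2.653×10^14 / 3.63×10^14 = 0.731 m = 73 cm.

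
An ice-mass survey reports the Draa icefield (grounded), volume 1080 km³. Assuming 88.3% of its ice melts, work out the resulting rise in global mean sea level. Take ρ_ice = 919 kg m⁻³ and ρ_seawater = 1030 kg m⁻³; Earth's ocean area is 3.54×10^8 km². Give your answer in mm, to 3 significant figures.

Draa: 0.883 × 1080 km³ × (919/1030) = 850.9 km³ of water.
Spread over 3.54×10^14 m² of ocean, Δh = 8.509×10^11 / 3.54×10^14 = 2.40×10^-3 m = 2.40 mm.

≈ 2.40 mm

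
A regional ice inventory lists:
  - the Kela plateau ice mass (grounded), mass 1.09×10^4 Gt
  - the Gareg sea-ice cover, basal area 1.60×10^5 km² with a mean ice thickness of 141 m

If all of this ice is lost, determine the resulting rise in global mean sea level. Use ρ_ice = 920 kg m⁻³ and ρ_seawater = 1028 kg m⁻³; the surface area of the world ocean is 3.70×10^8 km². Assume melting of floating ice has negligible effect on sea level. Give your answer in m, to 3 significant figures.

≈ 0.0287 m

Kela: 1.09×10^4 Gt = 1.090×10^16 kg; dividing by ρ_w = 1028 kg m⁻³ gives 1.060×10^13 m³ of water.
The Gareg sea-ice cover is floating and already displaces its own weight of water, so its melt adds essentially nothing to sea level.
Total added water ≈ 1.060×10^13 m³ over 3.70×10^14 m² → Δh = 0.0287 m.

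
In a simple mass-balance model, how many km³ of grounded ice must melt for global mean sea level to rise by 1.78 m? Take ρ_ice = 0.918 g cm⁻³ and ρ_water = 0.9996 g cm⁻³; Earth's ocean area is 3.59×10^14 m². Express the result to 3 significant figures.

Required water volume = Δh × A = 1.78 m × 3.59×10^14 m² = 6.390×10^14 m³ = 6.390×10^5 km³.
Ice volume = water volume × ρ_w/ρ_ice = 6.390×10^5 × 999.6/918 = 6.96×10^5 km³.

≈ 6.96×10^5 km³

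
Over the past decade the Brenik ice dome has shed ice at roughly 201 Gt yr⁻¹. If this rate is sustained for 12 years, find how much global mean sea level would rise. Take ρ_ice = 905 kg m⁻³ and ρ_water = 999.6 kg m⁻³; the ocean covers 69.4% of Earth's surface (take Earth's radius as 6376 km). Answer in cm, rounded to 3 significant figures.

≈ 0.681 cm

Total mass lost = 201 Gt/yr × 12 yr = 2412 Gt = 2.412×10^15 kg.
ρ_w = 999.6 kg m⁻³, so water volume = 2.412×10^15 / 999.6 = 2.413×10^12 m³.
Δh = 2.413×10^12 / 3.55×10^14 = 6.81×10^-3 m = 0.681 cm.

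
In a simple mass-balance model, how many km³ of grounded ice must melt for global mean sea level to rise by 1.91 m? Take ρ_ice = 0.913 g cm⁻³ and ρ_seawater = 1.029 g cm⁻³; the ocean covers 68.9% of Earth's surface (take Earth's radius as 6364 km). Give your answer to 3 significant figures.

Required water volume = Δh × A = 1.91 m × 3.51×10^14 m² = 6.698×10^14 m³ = 6.698×10^5 km³.
Ice volume = water volume × ρ_w/ρ_ice = 6.698×10^5 × 1029/913 = 7.55×10^5 km³.

≈ 7.55×10^5 km³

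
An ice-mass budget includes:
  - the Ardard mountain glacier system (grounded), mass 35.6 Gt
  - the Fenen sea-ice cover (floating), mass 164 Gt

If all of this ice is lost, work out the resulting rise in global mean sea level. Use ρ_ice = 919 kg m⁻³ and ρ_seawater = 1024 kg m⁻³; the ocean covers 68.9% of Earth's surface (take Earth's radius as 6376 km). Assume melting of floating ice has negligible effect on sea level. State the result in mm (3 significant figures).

Ardard: 35.6 Gt = 3.560×10^13 kg; dividing by ρ_w = 1024 kg m⁻³ gives 3.477×10^10 m³ of water.
The Fenen sea-ice cover is floating and already displaces its own weight of water, so its melt adds essentially nothing to sea level.
Total added water ≈ 3.477×10^10 m³ over 3.52×10^14 m² → Δh = 9.88×10^-5 m = 0.0988 mm.

≈ 0.0988 mm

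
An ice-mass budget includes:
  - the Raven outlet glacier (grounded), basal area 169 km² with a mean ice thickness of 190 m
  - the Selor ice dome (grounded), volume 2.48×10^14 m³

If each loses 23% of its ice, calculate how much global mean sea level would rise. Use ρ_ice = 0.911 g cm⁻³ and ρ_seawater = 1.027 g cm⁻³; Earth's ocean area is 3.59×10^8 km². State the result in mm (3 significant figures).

Raven: ice volume = 169 km² × 190 m = 32.11 km³; 0.23 × 32.11 × (911/1027) = 6.551 km³ of water.
Selor: 0.23 × 2.48×10^14 m³ × (911/1027) = 5.060×10^13 m³ of water.
Total added water ≈ 5.060×10^13 m³ over 3.59×10^14 m² → Δh = 0.141 m = 141 mm.

≈ 141 mm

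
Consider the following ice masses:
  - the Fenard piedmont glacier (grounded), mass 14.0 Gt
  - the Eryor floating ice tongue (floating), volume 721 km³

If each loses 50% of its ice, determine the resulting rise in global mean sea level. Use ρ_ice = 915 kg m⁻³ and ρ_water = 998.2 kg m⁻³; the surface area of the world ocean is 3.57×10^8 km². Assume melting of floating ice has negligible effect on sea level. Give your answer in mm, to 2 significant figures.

≈ 0.020 mm

Fenard: 0.5 × 14.0 Gt = 7.000×10^12 kg; dividing by ρ_w = 998.2 kg m⁻³ gives 7.013×10^9 m³ of water.
The Eryor floating ice tongue is floating and already displaces its own weight of water, so its melt adds essentially nothing to sea level.
Total added water ≈ 7.013×10^9 m³ over 3.57×10^14 m² → Δh = 1.96×10^-5 m = 0.020 mm.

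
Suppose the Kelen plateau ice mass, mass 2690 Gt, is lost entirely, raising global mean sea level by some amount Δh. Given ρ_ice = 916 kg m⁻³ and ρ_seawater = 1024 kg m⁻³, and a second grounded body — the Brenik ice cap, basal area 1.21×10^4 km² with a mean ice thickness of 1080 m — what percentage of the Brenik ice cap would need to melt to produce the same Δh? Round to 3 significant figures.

Equal sea-level rise means equal mass of meltwater, i.e. equal mass of ice lost.
Ice mass of Kelen: 2.690×10^15 kg; ice mass of Brenik: 1.197×10^16 kg.
Fraction required = 2.690×10^15 / 1.197×10^16 = 0.225 → 22.5 %.

≈ 22.5 %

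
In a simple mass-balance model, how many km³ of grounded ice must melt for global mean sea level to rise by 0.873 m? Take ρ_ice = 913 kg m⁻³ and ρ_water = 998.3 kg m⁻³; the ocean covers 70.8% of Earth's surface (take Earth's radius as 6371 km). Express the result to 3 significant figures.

≈ 3.45×10^5 km³

Required water volume = Δh × A = 0.873 m × 3.61×10^14 m² = 3.153×10^14 m³ = 3.153×10^5 km³.
Ice volume = water volume × ρ_w/ρ_ice = 3.153×10^5 × 998.3/913 = 3.45×10^5 km³.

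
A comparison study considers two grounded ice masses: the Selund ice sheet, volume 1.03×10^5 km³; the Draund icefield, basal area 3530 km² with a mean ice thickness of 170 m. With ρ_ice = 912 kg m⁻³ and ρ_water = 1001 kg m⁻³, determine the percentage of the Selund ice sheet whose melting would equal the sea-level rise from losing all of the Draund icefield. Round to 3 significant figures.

Equal sea-level rise means equal mass of meltwater, i.e. equal mass of ice lost.
Ice mass of Draund: 5.473×10^14 kg; ice mass of Selund: 9.394×10^16 kg.
Fraction required = 5.473×10^14 / 9.394×10^16 = 5.83×10^-3 → 0.583 %.

≈ 0.583 %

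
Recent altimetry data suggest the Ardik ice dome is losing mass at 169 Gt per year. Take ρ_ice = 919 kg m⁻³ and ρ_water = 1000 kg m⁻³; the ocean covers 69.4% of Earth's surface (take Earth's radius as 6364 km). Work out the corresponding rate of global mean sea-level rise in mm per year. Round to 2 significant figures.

≈ 0.48 mm/yr

ρ_w = 1000 kg m⁻³. Annual water volume added = 169 Gt / ρ_w = 1.690×10^14 kg / 1000 kg m⁻³ = 1.690×10^11 m³.
Δh per year = 1.690×10^11 / 3.53×10^14 = 4.78×10^-4 m = 0.48 mm.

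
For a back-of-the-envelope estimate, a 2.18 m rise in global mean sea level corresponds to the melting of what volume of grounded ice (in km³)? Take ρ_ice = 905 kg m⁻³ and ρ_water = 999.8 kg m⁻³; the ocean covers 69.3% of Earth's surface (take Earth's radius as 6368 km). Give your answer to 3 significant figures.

≈ 8.50×10^5 km³

Required water volume = Δh × A = 2.18 m × 3.53×10^14 m² = 7.698×10^14 m³ = 7.698×10^5 km³.
Ice volume = water volume × ρ_w/ρ_ice = 7.698×10^5 × 999.8/905 = 8.50×10^5 km³.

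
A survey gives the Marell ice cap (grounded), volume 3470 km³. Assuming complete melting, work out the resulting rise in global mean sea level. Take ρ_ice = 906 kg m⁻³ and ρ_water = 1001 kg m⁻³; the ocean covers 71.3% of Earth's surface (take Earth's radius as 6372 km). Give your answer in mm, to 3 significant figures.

≈ 8.63 mm

Marell: 3470 km³ × (906/1001) = 3141 km³ of water.
Spread over 3.64×10^14 m² of ocean, Δh = 3.141×10^12 / 3.64×10^14 = 8.63×10^-3 m = 8.63 mm.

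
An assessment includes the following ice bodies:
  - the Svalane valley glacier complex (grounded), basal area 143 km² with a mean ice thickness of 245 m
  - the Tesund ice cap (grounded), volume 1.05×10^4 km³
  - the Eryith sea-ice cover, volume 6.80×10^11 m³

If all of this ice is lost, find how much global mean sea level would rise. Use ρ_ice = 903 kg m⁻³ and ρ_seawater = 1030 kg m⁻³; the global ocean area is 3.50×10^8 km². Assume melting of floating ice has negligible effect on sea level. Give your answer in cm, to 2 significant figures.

Svalane: ice volume = 143 km² × 245 m = 35.03 km³; 35.03 × (903/1030) = 30.72 km³ of water.
Tesund: 1.05×10^4 km³ × (903/1030) = 9205 km³ of water.
The Eryith sea-ice cover is floating and already displaces its own weight of water, so its melt adds essentially nothing to sea level.
Total added water ≈ 9.236×10^12 m³ over 3.50×10^14 m² → Δh = 0.0264 m = 2.6 cm.

≈ 2.6 cm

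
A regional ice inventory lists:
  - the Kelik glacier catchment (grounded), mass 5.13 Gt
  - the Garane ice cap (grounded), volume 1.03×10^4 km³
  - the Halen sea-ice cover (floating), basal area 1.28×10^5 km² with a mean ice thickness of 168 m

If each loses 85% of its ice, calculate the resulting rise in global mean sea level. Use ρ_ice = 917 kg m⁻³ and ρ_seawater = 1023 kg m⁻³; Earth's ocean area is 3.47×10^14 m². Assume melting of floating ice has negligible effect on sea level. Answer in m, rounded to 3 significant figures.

≈ 0.0226 m

Kelik: 0.85 × 5.13 Gt = 4.360×10^12 kg; dividing by ρ_w = 1023 kg m⁻³ gives 4.262×10^9 m³ of water.
Garane: 0.85 × 1.03×10^4 km³ × (917/1023) = 7848 km³ of water.
The Halen sea-ice cover is floating and already displaces its own weight of water, so its melt adds essentially nothing to sea level.
Total added water ≈ 7.852×10^12 m³ over 3.47×10^14 m² → Δh = 0.0226 m.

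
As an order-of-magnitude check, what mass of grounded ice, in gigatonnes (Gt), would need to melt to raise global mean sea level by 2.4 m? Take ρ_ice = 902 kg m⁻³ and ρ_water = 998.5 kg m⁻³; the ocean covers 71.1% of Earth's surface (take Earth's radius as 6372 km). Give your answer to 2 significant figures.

Required water volume = Δh × A = 2.4 m × 3.63×10^14 m² = 8.706×10^14 m³.
ρ_w = 998.5 kg m⁻³, so the mass of water = 8.706×10^14 m³ × 998.5 kg m⁻³ = 8.693×10^17 kg = 8.7×10^5 Gt (and the same mass of ice, by conservation).

≈ 8.7×10^5 Gt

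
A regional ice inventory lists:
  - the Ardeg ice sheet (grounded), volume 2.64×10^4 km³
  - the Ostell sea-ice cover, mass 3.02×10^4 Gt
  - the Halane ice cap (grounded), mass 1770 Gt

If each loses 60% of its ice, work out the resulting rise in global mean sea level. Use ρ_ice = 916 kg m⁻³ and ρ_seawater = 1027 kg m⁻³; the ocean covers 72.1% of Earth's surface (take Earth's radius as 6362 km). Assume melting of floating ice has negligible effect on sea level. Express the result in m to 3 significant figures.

≈ 0.0413 m

Ardeg: 0.6 × 2.64×10^4 km³ × (916/1027) = 1.413×10^4 km³ of water.
The Ostell sea-ice cover is floating and already displaces its own weight of water, so its melt adds essentially nothing to sea level.
Halane: 0.6 × 1770 Gt = 1.062×10^15 kg; dividing by ρ_w = 1027 kg m⁻³ gives 1.034×10^12 m³ of water.
Total added water ≈ 1.516×10^13 m³ over 3.67×10^14 m² → Δh = 0.0413 m.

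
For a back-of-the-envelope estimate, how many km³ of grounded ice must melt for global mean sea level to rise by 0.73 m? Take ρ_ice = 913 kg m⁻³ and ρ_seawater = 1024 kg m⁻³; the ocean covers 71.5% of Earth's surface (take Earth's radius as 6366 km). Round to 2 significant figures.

Required water volume = Δh × A = 0.73 m × 3.64×10^14 m² = 2.658×10^14 m³ = 2.658×10^5 km³.
Ice volume = water volume × ρ_w/ρ_ice = 2.658×10^5 × 1024/913 = 3.0×10^5 km³.

≈ 3.0×10^5 km³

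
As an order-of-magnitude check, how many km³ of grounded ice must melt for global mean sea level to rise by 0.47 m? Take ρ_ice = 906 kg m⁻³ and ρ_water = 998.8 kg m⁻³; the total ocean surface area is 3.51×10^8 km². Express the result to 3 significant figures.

Required water volume = Δh × A = 0.47 m × 3.51×10^14 m² = 1.650×10^14 m³ = 1.650×10^5 km³.
Ice volume = water volume × ρ_w/ρ_ice = 1.650×10^5 × 998.8/906 = 1.82×10^5 km³.

≈ 1.82×10^5 km³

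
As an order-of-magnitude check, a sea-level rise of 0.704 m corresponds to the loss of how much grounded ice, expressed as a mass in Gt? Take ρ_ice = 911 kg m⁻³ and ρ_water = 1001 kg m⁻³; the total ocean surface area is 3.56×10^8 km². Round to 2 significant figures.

≈ 2.5×10^5 Gt

Required water volume = Δh × A = 0.704 m × 3.56×10^14 m² = 2.506×10^14 m³.
ρ_w = 1001 kg m⁻³, so the mass of water = 2.506×10^14 m³ × 1001 kg m⁻³ = 2.509×10^17 kg = 2.5×10^5 Gt (and the same mass of ice, by conservation).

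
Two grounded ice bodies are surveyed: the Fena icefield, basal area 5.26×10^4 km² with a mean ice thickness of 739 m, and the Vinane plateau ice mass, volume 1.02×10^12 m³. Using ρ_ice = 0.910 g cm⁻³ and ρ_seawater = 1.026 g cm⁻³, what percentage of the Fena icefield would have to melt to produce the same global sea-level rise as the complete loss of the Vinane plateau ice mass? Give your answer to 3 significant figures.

≈ 2.62 %

Equal sea-level rise means equal mass of meltwater, i.e. equal mass of ice lost.
Ice mass of Vinane: 9.282×10^14 kg; ice mass of Fena: 3.537×10^16 kg.
Fraction required = 9.282×10^14 / 3.537×10^16 = 0.0262 → 2.62 %.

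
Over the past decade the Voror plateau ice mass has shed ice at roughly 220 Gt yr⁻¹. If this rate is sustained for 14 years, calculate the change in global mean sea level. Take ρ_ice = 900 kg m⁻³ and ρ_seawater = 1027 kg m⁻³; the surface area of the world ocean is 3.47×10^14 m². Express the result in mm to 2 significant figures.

≈ 8.6 mm

Total mass lost = 220 Gt/yr × 14 yr = 3080 Gt = 3.080×10^15 kg.
ρ_w = 1027 kg m⁻³, so water volume = 3.080×10^15 / 1027 = 2.999×10^12 m³.
Δh = 2.999×10^12 / 3.47×10^14 = 8.64×10^-3 m = 8.6 mm.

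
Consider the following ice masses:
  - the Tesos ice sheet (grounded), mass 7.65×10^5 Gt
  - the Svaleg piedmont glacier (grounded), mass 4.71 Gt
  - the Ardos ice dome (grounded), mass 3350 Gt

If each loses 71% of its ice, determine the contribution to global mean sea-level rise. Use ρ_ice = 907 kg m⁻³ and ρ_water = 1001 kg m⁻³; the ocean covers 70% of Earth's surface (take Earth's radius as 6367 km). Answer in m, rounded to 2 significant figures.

Tesos: 0.71 × 7.65×10^5 Gt = 5.432×10^17 kg; dividing by ρ_w = 1001 kg m⁻³ gives 5.426×10^14 m³ of water.
Svaleg: 0.71 × 4.71 Gt = 3.344×10^12 kg; dividing by ρ_w = 1001 kg m⁻³ gives 3.341×10^9 m³ of water.
Ardos: 0.71 × 3350 Gt = 2.378×10^15 kg; dividing by ρ_w = 1001 kg m⁻³ gives 2.376×10^12 m³ of water.
Total added water ≈ 5.450×10^14 m³ over 3.57×10^14 m² → Δh = 1.53 m.

≈ 1.5 m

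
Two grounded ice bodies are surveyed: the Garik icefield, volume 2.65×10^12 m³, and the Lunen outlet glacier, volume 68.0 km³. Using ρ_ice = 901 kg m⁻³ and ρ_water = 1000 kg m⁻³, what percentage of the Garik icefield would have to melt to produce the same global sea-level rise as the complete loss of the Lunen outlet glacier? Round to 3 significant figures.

Equal sea-level rise means equal mass of meltwater, i.e. equal mass of ice lost.
Ice mass of Lunen: 6.127×10^13 kg; ice mass of Garik: 2.388×10^15 kg.
Fraction required = 6.127×10^13 / 2.388×10^15 = 0.0257 → 2.57 %.

≈ 2.57 %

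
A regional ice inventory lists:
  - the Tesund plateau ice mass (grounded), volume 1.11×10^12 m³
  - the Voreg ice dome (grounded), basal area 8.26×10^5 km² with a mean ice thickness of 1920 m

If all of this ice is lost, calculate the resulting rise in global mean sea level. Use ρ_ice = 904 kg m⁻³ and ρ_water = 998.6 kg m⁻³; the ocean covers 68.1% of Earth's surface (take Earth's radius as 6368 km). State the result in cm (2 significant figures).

≈ 410 cm

Tesund: 1.11×10^12 m³ × (904/998.6) = 1.005×10^12 m³ of water.
Voreg: ice volume = 8.26×10^5 km² × 1920 m = 1.586×10^6 km³; 1.586×10^6 × (904/998.6) = 1.436×10^6 km³ of water.
Total added water ≈ 1.437×10^15 m³ over 3.47×10^14 m² → Δh = 4.14 m = 410 cm.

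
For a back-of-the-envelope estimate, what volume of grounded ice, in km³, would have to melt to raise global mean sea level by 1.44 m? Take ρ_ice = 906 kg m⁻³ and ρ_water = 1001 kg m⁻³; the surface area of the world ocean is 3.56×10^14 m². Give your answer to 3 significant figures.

Required water volume = Δh × A = 1.44 m × 3.56×10^14 m² = 5.126×10^14 m³ = 5.126×10^5 km³.
Ice volume = water volume × ρ_w/ρ_ice = 5.126×10^5 × 1001/906 = 5.66×10^5 km³.

≈ 5.66×10^5 km³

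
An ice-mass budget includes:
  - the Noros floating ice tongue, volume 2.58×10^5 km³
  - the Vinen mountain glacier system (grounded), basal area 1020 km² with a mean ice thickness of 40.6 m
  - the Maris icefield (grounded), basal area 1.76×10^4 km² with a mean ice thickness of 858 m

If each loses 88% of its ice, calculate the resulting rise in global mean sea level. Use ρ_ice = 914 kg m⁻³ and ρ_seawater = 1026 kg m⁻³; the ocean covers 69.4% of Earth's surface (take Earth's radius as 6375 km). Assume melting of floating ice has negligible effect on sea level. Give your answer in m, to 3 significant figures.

The Noros floating ice tongue is floating and already displaces its own weight of water, so its melt adds essentially nothing to sea level.
Vinen: ice volume = 1020 km² × 40.6 m = 41.41 km³; 0.88 × 41.41 × (914/1026) = 32.46 km³ of water.
Maris: ice volume = 1.76×10^4 km² × 858 m = 1.510×10^4 km³; 0.88 × 1.510×10^4 × (914/1026) = 1.184×10^4 km³ of water.
Total added water ≈ 1.187×10^13 m³ over 3.54×10^14 m² → Δh = 0.0335 m.

≈ 0.0335 m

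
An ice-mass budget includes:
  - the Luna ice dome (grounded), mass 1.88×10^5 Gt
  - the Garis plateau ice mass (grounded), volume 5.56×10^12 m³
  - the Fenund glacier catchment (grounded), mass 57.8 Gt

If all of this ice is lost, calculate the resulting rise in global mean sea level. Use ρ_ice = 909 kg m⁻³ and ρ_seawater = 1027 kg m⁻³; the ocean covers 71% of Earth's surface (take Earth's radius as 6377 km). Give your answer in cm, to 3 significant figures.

Luna: 1.88×10^5 Gt = 1.880×10^17 kg; dividing by ρ_w = 1027 kg m⁻³ gives 1.831×10^14 m³ of water.
Garis: 5.56×10^12 m³ × (909/1027) = 4.921×10^12 m³ of water.
Fenund: 57.8 Gt = 5.780×10^13 kg; dividing by ρ_w = 1027 kg m⁻³ gives 5.628×10^10 m³ of water.
Total added water ≈ 1.880×10^14 m³ over 3.63×10^14 m² → Δh = 0.518 m = 51.8 cm.

≈ 51.8 cm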